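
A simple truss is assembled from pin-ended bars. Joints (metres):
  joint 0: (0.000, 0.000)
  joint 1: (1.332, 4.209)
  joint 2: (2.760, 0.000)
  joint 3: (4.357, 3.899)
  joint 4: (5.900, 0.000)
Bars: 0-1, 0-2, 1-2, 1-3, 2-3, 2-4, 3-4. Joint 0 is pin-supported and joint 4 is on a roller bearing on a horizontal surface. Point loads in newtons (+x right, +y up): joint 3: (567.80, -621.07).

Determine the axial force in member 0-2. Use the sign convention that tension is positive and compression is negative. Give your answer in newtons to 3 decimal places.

500.455

N=5 nodes, M=7 members, R=3 reactions → 2N=10, M+R=10
member 0 (0-1): L=4.4147, (cx,cy)=(0.3017,0.9534)
member 1 (0-2): L=2.7600, (cx,cy)=(1.0000,0.0000)
member 2 (1-2): L=4.4446, (cx,cy)=(0.3213,-0.9470)
member 3 (1-3): L=3.0408, (cx,cy)=(0.9948,-0.1019)
member 4 (2-3): L=4.2134, (cx,cy)=(0.3790,0.9254)
member 5 (2-4): L=3.1400, (cx,cy)=(1.0000,0.0000)
member 6 (3-4): L=4.1932, (cx,cy)=(0.3680,-0.9298)
solve A·x = −loads:
  F[0-1] = +223.2055 N (tension)
  F[0-2] = +500.4552 N (tension)
  F[1-2] = -240.3625 N (compression)
  F[1-3] = +145.3270 N (tension)
  F[2-3] = +245.9724 N (tension)
  F[2-4] = +329.9992 N (tension)
  F[3-4] = -896.7969 N (compression)
  Rx@0 = -567.8000 N
  Ry@0 = -212.8036 N
  Ry@4 = +833.8736 N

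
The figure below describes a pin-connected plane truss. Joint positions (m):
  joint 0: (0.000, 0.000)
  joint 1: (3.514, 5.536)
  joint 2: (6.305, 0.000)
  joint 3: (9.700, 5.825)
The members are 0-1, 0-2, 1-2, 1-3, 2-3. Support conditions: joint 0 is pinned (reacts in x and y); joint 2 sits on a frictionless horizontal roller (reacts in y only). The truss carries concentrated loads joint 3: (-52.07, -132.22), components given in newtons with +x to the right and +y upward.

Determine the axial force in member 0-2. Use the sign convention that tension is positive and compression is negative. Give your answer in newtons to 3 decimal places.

-66.726

N=4 nodes, M=5 members, R=3 reactions → 2N=8, M+R=8
member 0 (0-1): L=6.5571, (cx,cy)=(0.5359,0.8443)
member 1 (0-2): L=6.3050, (cx,cy)=(1.0000,0.0000)
member 2 (1-2): L=6.1998, (cx,cy)=(0.4502,-0.8929)
member 3 (1-3): L=6.1927, (cx,cy)=(0.9989,0.0467)
member 4 (2-3): L=6.7422, (cx,cy)=(0.5035,0.8640)
solve A·x = −loads:
  F[0-1] = +27.3482 N (tension)
  F[0-2] = -66.7261 N (compression)
  F[1-2] = -24.5137 N (compression)
  F[1-3] = +25.7197 N (tension)
  F[2-3] = -154.4275 N (compression)
  Rx@0 = +52.0700 N
  Ry@0 = -23.0895 N
  Ry@2 = +155.3095 N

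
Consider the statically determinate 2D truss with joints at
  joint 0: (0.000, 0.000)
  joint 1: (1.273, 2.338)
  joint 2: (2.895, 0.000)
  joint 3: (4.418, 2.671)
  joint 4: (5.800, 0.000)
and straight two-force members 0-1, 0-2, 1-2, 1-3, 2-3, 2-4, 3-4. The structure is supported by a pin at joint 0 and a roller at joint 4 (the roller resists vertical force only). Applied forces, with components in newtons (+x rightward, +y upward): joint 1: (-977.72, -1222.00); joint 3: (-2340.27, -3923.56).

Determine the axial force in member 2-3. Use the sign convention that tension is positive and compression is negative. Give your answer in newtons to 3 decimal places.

N=5 nodes, M=7 members, R=3 reactions → 2N=10, M+R=10
member 0 (0-1): L=2.6621, (cx,cy)=(0.4782,0.8783)
member 1 (0-2): L=2.8950, (cx,cy)=(1.0000,0.0000)
member 2 (1-2): L=2.8455, (cx,cy)=(0.5700,-0.8216)
member 3 (1-3): L=3.1626, (cx,cy)=(0.9944,0.1053)
member 4 (2-3): L=3.0747, (cx,cy)=(0.4953,0.8687)
member 5 (2-4): L=2.9050, (cx,cy)=(1.0000,0.0000)
member 6 (3-4): L=3.0074, (cx,cy)=(0.4595,-0.8882)
solve A·x = −loads:
  F[0-1] = -3826.3849 N (compression)
  F[0-2] = -1488.2356 N (compression)
  F[1-2] = +2322.3896 N (tension)
  F[1-3] = -2187.9911 N (compression)
  F[2-3] = -2196.5581 N (compression)
  F[2-4] = +923.5865 N (tension)
  F[3-4] = -2009.8042 N (compression)
  Rx@0 = +3317.9900 N
  Ry@0 = +3360.5387 N
  Ry@4 = +1785.0213 N

-2196.558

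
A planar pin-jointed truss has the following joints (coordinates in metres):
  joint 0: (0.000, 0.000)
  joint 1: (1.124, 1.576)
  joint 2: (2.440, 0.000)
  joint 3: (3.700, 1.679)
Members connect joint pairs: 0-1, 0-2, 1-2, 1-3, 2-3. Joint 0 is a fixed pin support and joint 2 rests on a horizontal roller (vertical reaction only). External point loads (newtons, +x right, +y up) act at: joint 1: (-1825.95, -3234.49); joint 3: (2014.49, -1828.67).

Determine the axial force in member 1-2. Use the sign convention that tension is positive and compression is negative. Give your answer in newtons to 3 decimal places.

N=4 nodes, M=5 members, R=3 reactions → 2N=8, M+R=8
member 0 (0-1): L=1.9358, (cx,cy)=(0.5807,0.8142)
member 1 (0-2): L=2.4400, (cx,cy)=(1.0000,0.0000)
member 2 (1-2): L=2.0532, (cx,cy)=(0.6410,-0.7676)
member 3 (1-3): L=2.5781, (cx,cy)=(0.9992,0.0400)
member 4 (2-3): L=2.0992, (cx,cy)=(0.6002,0.7998)
solve A·x = −loads:
  F[0-1] = -728.8248 N (compression)
  F[0-2] = +611.7333 N (tension)
  F[1-2] = -3258.9435 N (compression)
  F[1-3] = +3494.3684 N (tension)
  F[2-3] = -2460.8763 N (compression)
  Rx@0 = -188.5400 N
  Ry@0 = +593.3742 N
  Ry@2 = +4469.7858 N

-3258.943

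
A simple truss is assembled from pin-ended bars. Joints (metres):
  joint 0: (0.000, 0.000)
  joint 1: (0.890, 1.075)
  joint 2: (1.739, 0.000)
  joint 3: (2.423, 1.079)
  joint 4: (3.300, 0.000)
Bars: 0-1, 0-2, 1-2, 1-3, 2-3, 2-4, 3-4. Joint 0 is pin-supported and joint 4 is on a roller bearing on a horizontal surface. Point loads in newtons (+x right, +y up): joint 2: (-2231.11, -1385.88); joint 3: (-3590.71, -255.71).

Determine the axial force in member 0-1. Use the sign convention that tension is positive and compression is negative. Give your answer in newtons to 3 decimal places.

-2463.508

N=5 nodes, M=7 members, R=3 reactions → 2N=10, M+R=10
member 0 (0-1): L=1.3956, (cx,cy)=(0.6377,0.7703)
member 1 (0-2): L=1.7390, (cx,cy)=(1.0000,0.0000)
member 2 (1-2): L=1.3698, (cx,cy)=(0.6198,-0.7848)
member 3 (1-3): L=1.5330, (cx,cy)=(1.0000,0.0026)
member 4 (2-3): L=1.2775, (cx,cy)=(0.5354,0.8446)
member 5 (2-4): L=1.5610, (cx,cy)=(1.0000,0.0000)
member 6 (3-4): L=1.3905, (cx,cy)=(0.6307,-0.7760)
solve A·x = −loads:
  F[0-1] = -2463.5079 N (compression)
  F[0-2] = -4250.8057 N (compression)
  F[1-2] = +2407.8123 N (tension)
  F[1-3] = -3063.3538 N (compression)
  F[2-3] = -596.3810 N (compression)
  F[2-4] = -208.0607 N (compression)
  F[3-4] = +329.8739 N (tension)
  Rx@0 = +5821.8200 N
  Ry@0 = +1897.5735 N
  Ry@4 = -255.9835 N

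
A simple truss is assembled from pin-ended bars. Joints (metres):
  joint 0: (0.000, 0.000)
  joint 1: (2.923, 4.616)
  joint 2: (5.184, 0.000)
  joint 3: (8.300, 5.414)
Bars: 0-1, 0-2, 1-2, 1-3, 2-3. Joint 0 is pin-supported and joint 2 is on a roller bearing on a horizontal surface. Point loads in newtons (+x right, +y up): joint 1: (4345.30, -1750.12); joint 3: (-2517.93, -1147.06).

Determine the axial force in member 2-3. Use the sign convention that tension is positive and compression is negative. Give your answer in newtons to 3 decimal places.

N=4 nodes, M=5 members, R=3 reactions → 2N=8, M+R=8
member 0 (0-1): L=5.4636, (cx,cy)=(0.5350,0.8449)
member 1 (0-2): L=5.1840, (cx,cy)=(1.0000,0.0000)
member 2 (1-2): L=5.1400, (cx,cy)=(0.4399,-0.8981)
member 3 (1-3): L=5.4359, (cx,cy)=(0.9892,0.1468)
member 4 (2-3): L=6.2467, (cx,cy)=(0.4988,0.8667)
solve A·x = −loads:
  F[0-1] = +1379.7729 N (tension)
  F[0-2] = +1089.2038 N (tension)
  F[1-2] = -3582.5082 N (compression)
  F[1-3] = -2053.4954 N (compression)
  F[2-3] = -975.6555 N (compression)
  Rx@0 = -1827.3700 N
  Ry@0 = -1165.7117 N
  Ry@2 = +4062.8917 N

-975.656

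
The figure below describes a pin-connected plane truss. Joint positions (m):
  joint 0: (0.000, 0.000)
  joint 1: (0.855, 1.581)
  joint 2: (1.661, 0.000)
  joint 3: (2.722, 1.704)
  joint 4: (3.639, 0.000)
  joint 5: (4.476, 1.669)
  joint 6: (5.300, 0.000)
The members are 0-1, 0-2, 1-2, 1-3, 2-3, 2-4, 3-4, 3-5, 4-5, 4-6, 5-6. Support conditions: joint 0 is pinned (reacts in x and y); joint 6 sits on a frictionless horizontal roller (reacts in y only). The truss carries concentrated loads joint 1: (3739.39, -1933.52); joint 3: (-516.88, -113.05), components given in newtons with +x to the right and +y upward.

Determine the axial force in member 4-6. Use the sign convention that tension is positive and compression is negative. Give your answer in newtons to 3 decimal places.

N=7 nodes, M=11 members, R=3 reactions → 2N=14, M+R=14
member 0 (0-1): L=1.7974, (cx,cy)=(0.4757,0.8796)
member 1 (0-2): L=1.6610, (cx,cy)=(1.0000,0.0000)
member 2 (1-2): L=1.7746, (cx,cy)=(0.4542,-0.8909)
member 3 (1-3): L=1.8710, (cx,cy)=(0.9978,0.0657)
member 4 (2-3): L=2.0073, (cx,cy)=(0.5286,0.8489)
member 5 (2-4): L=1.9780, (cx,cy)=(1.0000,0.0000)
member 6 (3-4): L=1.9351, (cx,cy)=(0.4739,-0.8806)
member 7 (3-5): L=1.7543, (cx,cy)=(0.9998,-0.0200)
member 8 (4-5): L=1.8671, (cx,cy)=(0.4483,0.8939)
member 9 (4-6): L=1.6610, (cx,cy)=(1.0000,0.0000)
member 10 (5-6): L=1.8613, (cx,cy)=(0.4427,-0.8967)
solve A·x = −loads:
  F[0-1] = -826.8497 N (compression)
  F[0-2] = +3615.8354 N (tension)
  F[1-2] = -1605.5984 N (compression)
  F[1-3] = -3410.8509 N (compression)
  F[2-3] = +1685.0628 N (tension)
  F[2-4] = +1995.9272 N (tension)
  F[3-4] = -1468.7059 N (compression)
  F[3-5] = -1300.1896 N (compression)
  F[4-5] = +1446.8472 N (tension)
  F[4-6] = +651.3318 N (tension)
  F[5-6] = -1471.2878 N (compression)
  Rx@0 = -3222.5100 N
  Ry@0 = +727.3070 N
  Ry@6 = +1319.2630 N

651.332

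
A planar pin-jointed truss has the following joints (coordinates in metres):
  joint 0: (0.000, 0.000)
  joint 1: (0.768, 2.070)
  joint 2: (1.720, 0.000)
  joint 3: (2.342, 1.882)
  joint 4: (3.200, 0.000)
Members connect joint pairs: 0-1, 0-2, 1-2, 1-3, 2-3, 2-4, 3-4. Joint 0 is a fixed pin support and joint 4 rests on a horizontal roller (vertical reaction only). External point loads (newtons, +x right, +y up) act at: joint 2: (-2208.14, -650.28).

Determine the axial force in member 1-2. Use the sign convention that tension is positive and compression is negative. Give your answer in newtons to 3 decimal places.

N=5 nodes, M=7 members, R=3 reactions → 2N=10, M+R=10
member 0 (0-1): L=2.2079, (cx,cy)=(0.3478,0.9376)
member 1 (0-2): L=1.7200, (cx,cy)=(1.0000,0.0000)
member 2 (1-2): L=2.2784, (cx,cy)=(0.4178,-0.9085)
member 3 (1-3): L=1.5852, (cx,cy)=(0.9929,-0.1186)
member 4 (2-3): L=1.9821, (cx,cy)=(0.3138,0.9495)
member 5 (2-4): L=1.4800, (cx,cy)=(1.0000,0.0000)
member 6 (3-4): L=2.0684, (cx,cy)=(0.4148,-0.9099)
solve A·x = −loads:
  F[0-1] = -320.7870 N (compression)
  F[0-2] = -2096.5557 N (compression)
  F[1-2] = +365.8000 N (tension)
  F[1-3] = -266.3071 N (compression)
  F[2-3] = +334.8565 N (tension)
  F[2-4] = +159.3480 N (tension)
  F[3-4] = -384.1352 N (compression)
  Rx@0 = +2208.1400 N
  Ry@0 = +300.7545 N
  Ry@4 = +349.5255 N

365.800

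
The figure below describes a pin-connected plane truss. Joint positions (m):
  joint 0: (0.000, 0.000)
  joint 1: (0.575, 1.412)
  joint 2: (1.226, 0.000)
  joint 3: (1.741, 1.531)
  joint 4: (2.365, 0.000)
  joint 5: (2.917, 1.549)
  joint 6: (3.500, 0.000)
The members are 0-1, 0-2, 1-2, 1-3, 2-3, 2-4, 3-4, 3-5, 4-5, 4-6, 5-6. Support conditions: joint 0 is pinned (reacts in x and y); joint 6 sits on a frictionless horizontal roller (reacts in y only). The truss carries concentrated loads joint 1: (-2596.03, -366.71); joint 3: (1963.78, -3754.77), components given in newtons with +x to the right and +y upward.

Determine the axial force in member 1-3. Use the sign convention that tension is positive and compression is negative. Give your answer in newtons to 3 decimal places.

N=7 nodes, M=11 members, R=3 reactions → 2N=14, M+R=14
member 0 (0-1): L=1.5246, (cx,cy)=(0.3772,0.9262)
member 1 (0-2): L=1.2260, (cx,cy)=(1.0000,0.0000)
member 2 (1-2): L=1.5548, (cx,cy)=(0.4187,-0.9081)
member 3 (1-3): L=1.1721, (cx,cy)=(0.9948,0.1015)
member 4 (2-3): L=1.6153, (cx,cy)=(0.3188,0.9478)
member 5 (2-4): L=1.1390, (cx,cy)=(1.0000,0.0000)
member 6 (3-4): L=1.6533, (cx,cy)=(0.3774,-0.9260)
member 7 (3-5): L=1.1761, (cx,cy)=(0.9999,0.0153)
member 8 (4-5): L=1.6444, (cx,cy)=(0.3357,0.9420)
member 9 (4-6): L=1.1350, (cx,cy)=(1.0000,0.0000)
member 10 (5-6): L=1.6551, (cx,cy)=(0.3522,-0.9359)
solve A·x = −loads:
  F[0-1] = -2571.7212 N (compression)
  F[0-2] = +337.6773 N (tension)
  F[1-2] = +2293.7680 N (tension)
  F[1-3] = +669.1806 N (tension)
  F[2-3] = -2197.7295 N (compression)
  F[2-4] = +1998.7524 N (tension)
  F[3-4] = -1899.8083 N (compression)
  F[3-5] = -1281.8553 N (compression)
  F[4-5] = +1867.6640 N (tension)
  F[4-6] = +654.7650 N (tension)
  F[5-6] = -1858.8140 N (compression)
  Rx@0 = +632.2500 N
  Ry@0 = +2381.8041 N
  Ry@6 = +1739.6759 N

669.181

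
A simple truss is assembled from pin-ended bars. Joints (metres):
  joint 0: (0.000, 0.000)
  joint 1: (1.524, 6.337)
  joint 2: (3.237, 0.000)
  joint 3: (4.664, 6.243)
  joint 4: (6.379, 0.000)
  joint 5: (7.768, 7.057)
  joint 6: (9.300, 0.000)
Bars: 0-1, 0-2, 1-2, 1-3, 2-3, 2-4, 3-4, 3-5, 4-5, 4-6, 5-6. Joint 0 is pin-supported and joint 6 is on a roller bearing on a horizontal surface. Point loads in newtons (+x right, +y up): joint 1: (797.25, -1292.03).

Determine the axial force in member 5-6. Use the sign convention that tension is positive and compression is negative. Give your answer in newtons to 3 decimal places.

-772.556

N=7 nodes, M=11 members, R=3 reactions → 2N=14, M+R=14
member 0 (0-1): L=6.5177, (cx,cy)=(0.2338,0.9723)
member 1 (0-2): L=3.2370, (cx,cy)=(1.0000,0.0000)
member 2 (1-2): L=6.5644, (cx,cy)=(0.2610,-0.9654)
member 3 (1-3): L=3.1414, (cx,cy)=(0.9996,-0.0299)
member 4 (2-3): L=6.4040, (cx,cy)=(0.2228,0.9749)
member 5 (2-4): L=3.1420, (cx,cy)=(1.0000,0.0000)
member 6 (3-4): L=6.4743, (cx,cy)=(0.2649,-0.9643)
member 7 (3-5): L=3.2090, (cx,cy)=(0.9673,0.2537)
member 8 (4-5): L=7.1924, (cx,cy)=(0.1931,0.9812)
member 9 (4-6): L=2.9210, (cx,cy)=(1.0000,0.0000)
member 10 (5-6): L=7.2214, (cx,cy)=(0.2121,-0.9772)
solve A·x = −loads:
  F[0-1] = -552.3719 N (compression)
  F[0-2] = +926.4087 N (tension)
  F[1-2] = -759.4851 N (compression)
  F[1-3] = -728.5463 N (compression)
  F[2-3] = +752.0796 N (tension)
  F[2-4] = +560.6349 N (tension)
  F[3-4] = -872.5496 N (compression)
  F[3-5] = -340.6431 N (compression)
  F[4-5] = +857.5227 N (tension)
  F[4-6] = +163.8961 N (tension)
  F[5-6] = -772.5559 N (compression)
  Rx@0 = -797.2500 N
  Ry@0 = +537.0594 N
  Ry@6 = +754.9706 N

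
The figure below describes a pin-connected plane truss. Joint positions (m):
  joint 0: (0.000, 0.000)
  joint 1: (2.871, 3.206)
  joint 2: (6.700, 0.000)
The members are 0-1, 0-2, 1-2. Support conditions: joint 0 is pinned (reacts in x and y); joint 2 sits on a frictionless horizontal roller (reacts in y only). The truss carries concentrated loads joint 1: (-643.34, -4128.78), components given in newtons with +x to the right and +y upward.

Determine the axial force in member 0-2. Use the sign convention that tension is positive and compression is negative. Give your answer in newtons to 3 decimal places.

1745.348

N=3 nodes, M=3 members, R=3 reactions → 2N=6, M+R=6
member 0 (0-1): L=4.3036, (cx,cy)=(0.6671,0.7450)
member 1 (0-2): L=6.7000, (cx,cy)=(1.0000,0.0000)
member 2 (1-2): L=4.9940, (cx,cy)=(0.7667,-0.6420)
solve A·x = −loads:
  F[0-1] = -3580.6294 N (compression)
  F[0-2] = +1745.3481 N (tension)
  F[1-2] = -2276.3660 N (compression)
  Rx@0 = +643.3400 N
  Ry@0 = +2667.4099 N
  Ry@2 = +1461.3701 N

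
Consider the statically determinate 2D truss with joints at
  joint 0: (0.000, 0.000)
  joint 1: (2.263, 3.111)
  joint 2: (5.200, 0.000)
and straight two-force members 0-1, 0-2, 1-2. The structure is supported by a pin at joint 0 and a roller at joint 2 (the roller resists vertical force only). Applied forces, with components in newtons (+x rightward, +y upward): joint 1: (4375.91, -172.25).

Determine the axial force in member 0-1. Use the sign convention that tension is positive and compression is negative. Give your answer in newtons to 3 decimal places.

3117.036

N=3 nodes, M=3 members, R=3 reactions → 2N=6, M+R=6
member 0 (0-1): L=3.8470, (cx,cy)=(0.5882,0.8087)
member 1 (0-2): L=5.2000, (cx,cy)=(1.0000,0.0000)
member 2 (1-2): L=4.2784, (cx,cy)=(0.6865,-0.7271)
solve A·x = −loads:
  F[0-1] = +3117.0359 N (tension)
  F[0-2] = +2542.3168 N (tension)
  F[1-2] = -3703.4132 N (compression)
  Rx@0 = -4375.9100 N
  Ry@0 = -2520.6842 N
  Ry@2 = +2692.9342 N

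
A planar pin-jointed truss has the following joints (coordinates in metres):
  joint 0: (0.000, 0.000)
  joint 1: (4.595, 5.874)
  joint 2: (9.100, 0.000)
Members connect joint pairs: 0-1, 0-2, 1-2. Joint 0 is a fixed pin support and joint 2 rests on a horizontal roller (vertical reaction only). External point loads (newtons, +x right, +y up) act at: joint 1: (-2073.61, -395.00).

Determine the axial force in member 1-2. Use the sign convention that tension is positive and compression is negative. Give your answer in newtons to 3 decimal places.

1435.473

N=3 nodes, M=3 members, R=3 reactions → 2N=6, M+R=6
member 0 (0-1): L=7.4577, (cx,cy)=(0.6161,0.7876)
member 1 (0-2): L=9.1000, (cx,cy)=(1.0000,0.0000)
member 2 (1-2): L=7.4026, (cx,cy)=(0.6086,-0.7935)
solve A·x = −loads:
  F[0-1] = -1947.6595 N (compression)
  F[0-2] = -873.5824 N (compression)
  F[1-2] = +1435.4729 N (tension)
  Rx@0 = +2073.6100 N
  Ry@0 = +1534.0506 N
  Ry@2 = -1139.0506 N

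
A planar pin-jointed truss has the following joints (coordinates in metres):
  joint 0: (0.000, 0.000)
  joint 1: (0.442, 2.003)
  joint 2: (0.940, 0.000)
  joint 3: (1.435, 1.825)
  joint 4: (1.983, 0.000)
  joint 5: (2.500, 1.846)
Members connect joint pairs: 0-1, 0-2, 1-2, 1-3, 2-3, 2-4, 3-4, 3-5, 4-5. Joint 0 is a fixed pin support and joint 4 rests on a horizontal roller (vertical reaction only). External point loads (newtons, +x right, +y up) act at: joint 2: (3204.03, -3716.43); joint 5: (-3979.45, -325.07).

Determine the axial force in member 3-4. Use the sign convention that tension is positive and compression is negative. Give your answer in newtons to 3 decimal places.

1859.532

N=6 nodes, M=9 members, R=3 reactions → 2N=12, M+R=12
member 0 (0-1): L=2.0512, (cx,cy)=(0.2155,0.9765)
member 1 (0-2): L=0.9400, (cx,cy)=(1.0000,0.0000)
member 2 (1-2): L=2.0640, (cx,cy)=(0.2413,-0.9705)
member 3 (1-3): L=1.0088, (cx,cy)=(0.9843,-0.1764)
member 4 (2-3): L=1.8909, (cx,cy)=(0.2618,0.9651)
member 5 (2-4): L=1.0430, (cx,cy)=(1.0000,0.0000)
member 6 (3-4): L=1.9055, (cx,cy)=(0.2876,-0.9578)
member 7 (3-5): L=1.0652, (cx,cy)=(0.9998,0.0197)
member 8 (4-5): L=1.9170, (cx,cy)=(0.2697,0.9629)
solve A·x = −loads:
  F[0-1] = -5708.6147 N (compression)
  F[0-2] = +454.7000 N (tension)
  F[1-2] = +6249.9796 N (tension)
  F[1-3] = -2781.7673 N (compression)
  F[2-3] = -2433.7628 N (compression)
  F[2-4] = -604.2284 N (compression)
  F[3-4] = +1859.5324 N (tension)
  F[3-5] = -3910.7620 N (compression)
  F[4-5] = -257.5128 N (compression)
  Rx@0 = +775.4200 N
  Ry@0 = +5574.5033 N
  Ry@4 = -1533.0033 N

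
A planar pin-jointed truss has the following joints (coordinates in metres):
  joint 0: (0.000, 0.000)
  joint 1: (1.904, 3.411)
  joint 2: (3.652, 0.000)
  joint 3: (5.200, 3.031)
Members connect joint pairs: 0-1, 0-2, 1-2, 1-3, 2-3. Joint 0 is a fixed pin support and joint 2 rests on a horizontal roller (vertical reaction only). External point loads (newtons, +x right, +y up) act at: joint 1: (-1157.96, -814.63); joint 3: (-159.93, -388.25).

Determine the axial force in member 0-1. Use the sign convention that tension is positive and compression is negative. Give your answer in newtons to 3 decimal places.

N=4 nodes, M=5 members, R=3 reactions → 2N=8, M+R=8
member 0 (0-1): L=3.9064, (cx,cy)=(0.4874,0.8732)
member 1 (0-2): L=3.6520, (cx,cy)=(1.0000,0.0000)
member 2 (1-2): L=3.8328, (cx,cy)=(0.4561,-0.8899)
member 3 (1-3): L=3.3178, (cx,cy)=(0.9934,-0.1145)
member 4 (2-3): L=3.4034, (cx,cy)=(0.4548,0.8906)
solve A·x = −loads:
  F[0-1] = -1648.7202 N (compression)
  F[0-2] = -514.2997 N (compression)
  F[1-2] = +697.5902 N (tension)
  F[1-3] = +36.4650 N (tension)
  F[2-3] = -431.2648 N (compression)
  Rx@0 = +1317.8900 N
  Ry@0 = +1439.6253 N
  Ry@2 = -236.7453 N

-1648.720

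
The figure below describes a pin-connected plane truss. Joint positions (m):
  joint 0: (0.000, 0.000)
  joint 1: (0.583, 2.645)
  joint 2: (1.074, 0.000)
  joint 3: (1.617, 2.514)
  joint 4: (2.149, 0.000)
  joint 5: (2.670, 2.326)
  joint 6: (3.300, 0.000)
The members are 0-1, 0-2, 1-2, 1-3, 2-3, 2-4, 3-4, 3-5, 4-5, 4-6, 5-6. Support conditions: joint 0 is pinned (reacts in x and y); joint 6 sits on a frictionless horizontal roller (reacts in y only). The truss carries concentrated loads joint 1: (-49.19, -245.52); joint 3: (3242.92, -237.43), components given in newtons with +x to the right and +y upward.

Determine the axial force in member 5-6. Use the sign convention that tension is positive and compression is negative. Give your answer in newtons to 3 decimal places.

N=7 nodes, M=11 members, R=3 reactions → 2N=14, M+R=14
member 0 (0-1): L=2.7085, (cx,cy)=(0.2152,0.9766)
member 1 (0-2): L=1.0740, (cx,cy)=(1.0000,0.0000)
member 2 (1-2): L=2.6902, (cx,cy)=(0.1825,-0.9832)
member 3 (1-3): L=1.0423, (cx,cy)=(0.9921,-0.1257)
member 4 (2-3): L=2.5720, (cx,cy)=(0.2111,0.9775)
member 5 (2-4): L=1.0750, (cx,cy)=(1.0000,0.0000)
member 6 (3-4): L=2.5697, (cx,cy)=(0.2070,-0.9783)
member 7 (3-5): L=1.0697, (cx,cy)=(0.9844,-0.1758)
member 8 (4-5): L=2.3836, (cx,cy)=(0.2186,0.9758)
member 9 (4-6): L=1.1510, (cx,cy)=(1.0000,0.0000)
member 10 (5-6): L=2.4098, (cx,cy)=(0.2614,-0.9652)
solve A·x = −loads:
  F[0-1] = +2158.4507 N (tension)
  F[0-2] = +2729.1253 N (tension)
  F[1-2] = -2519.0290 N (compression)
  F[1-3] = +981.3379 N (tension)
  F[2-3] = +2533.8302 N (tension)
  F[2-4] = +1734.4170 N (tension)
  F[3-4] = -2423.2148 N (compression)
  F[3-5] = -1252.2314 N (compression)
  F[4-5] = +2429.4580 N (tension)
  F[4-6] = +701.7227 N (tension)
  F[5-6] = -2684.1543 N (compression)
  Rx@0 = -3193.7300 N
  Ry@0 = -2107.8548 N
  Ry@6 = +2590.8048 N

-2684.154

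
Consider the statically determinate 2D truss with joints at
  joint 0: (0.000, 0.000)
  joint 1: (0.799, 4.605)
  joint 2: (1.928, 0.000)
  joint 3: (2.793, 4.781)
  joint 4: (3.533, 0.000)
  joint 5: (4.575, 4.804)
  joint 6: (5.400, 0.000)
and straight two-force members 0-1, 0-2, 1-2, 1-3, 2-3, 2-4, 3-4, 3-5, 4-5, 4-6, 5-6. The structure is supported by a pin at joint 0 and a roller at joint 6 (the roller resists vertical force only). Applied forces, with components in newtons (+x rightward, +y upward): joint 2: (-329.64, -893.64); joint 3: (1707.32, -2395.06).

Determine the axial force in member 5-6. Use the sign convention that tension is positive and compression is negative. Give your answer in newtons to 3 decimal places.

N=7 nodes, M=11 members, R=3 reactions → 2N=14, M+R=14
member 0 (0-1): L=4.6738, (cx,cy)=(0.1710,0.9853)
member 1 (0-2): L=1.9280, (cx,cy)=(1.0000,0.0000)
member 2 (1-2): L=4.7414, (cx,cy)=(0.2381,-0.9712)
member 3 (1-3): L=2.0018, (cx,cy)=(0.9961,0.0879)
member 4 (2-3): L=4.8586, (cx,cy)=(0.1780,0.9840)
member 5 (2-4): L=1.6050, (cx,cy)=(1.0000,0.0000)
member 6 (3-4): L=4.8379, (cx,cy)=(0.1530,-0.9882)
member 7 (3-5): L=1.7821, (cx,cy)=(0.9999,0.0129)
member 8 (4-5): L=4.9157, (cx,cy)=(0.2120,0.9773)
member 9 (4-6): L=1.8670, (cx,cy)=(1.0000,0.0000)
member 10 (5-6): L=4.8743, (cx,cy)=(0.1693,-0.9856)
solve A·x = −loads:
  F[0-1] = -222.5244 N (compression)
  F[0-2] = +1415.7212 N (tension)
  F[1-2] = +217.5763 N (tension)
  F[1-3] = -90.1990 N (compression)
  F[2-3] = +693.3995 N (tension)
  F[2-4] = +1673.7209 N (tension)
  F[3-4] = -3121.6242 N (compression)
  F[3-5] = -1196.3432 N (compression)
  F[4-5] = +3156.6241 N (tension)
  F[4-6] = +527.1227 N (tension)
  F[5-6] = -3114.3844 N (compression)
  Rx@0 = -1377.6800 N
  Ry@0 = +219.2486 N
  Ry@6 = +3069.4514 N

-3114.384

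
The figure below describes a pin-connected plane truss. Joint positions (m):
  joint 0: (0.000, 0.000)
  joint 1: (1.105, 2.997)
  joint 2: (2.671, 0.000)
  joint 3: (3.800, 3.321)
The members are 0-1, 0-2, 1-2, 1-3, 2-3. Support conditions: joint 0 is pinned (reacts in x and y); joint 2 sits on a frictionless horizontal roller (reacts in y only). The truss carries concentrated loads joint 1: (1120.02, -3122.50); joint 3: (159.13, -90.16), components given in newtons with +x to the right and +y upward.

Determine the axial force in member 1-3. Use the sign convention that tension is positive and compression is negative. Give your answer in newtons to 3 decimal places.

199.292

N=4 nodes, M=5 members, R=3 reactions → 2N=8, M+R=8
member 0 (0-1): L=3.1942, (cx,cy)=(0.3459,0.9383)
member 1 (0-2): L=2.6710, (cx,cy)=(1.0000,0.0000)
member 2 (1-2): L=3.3815, (cx,cy)=(0.4631,-0.8863)
member 3 (1-3): L=2.7144, (cx,cy)=(0.9929,0.1194)
member 4 (2-3): L=3.5077, (cx,cy)=(0.3219,0.9468)
solve A·x = −loads:
  F[0-1] = -360.2724 N (compression)
  F[0-2] = +1403.7817 N (tension)
  F[1-2] = -3114.8411 N (compression)
  F[1-3] = +199.2924 N (tension)
  F[2-3] = -120.3527 N (compression)
  Rx@0 = -1279.1500 N
  Ry@0 = +338.0283 N
  Ry@2 = +2874.6317 N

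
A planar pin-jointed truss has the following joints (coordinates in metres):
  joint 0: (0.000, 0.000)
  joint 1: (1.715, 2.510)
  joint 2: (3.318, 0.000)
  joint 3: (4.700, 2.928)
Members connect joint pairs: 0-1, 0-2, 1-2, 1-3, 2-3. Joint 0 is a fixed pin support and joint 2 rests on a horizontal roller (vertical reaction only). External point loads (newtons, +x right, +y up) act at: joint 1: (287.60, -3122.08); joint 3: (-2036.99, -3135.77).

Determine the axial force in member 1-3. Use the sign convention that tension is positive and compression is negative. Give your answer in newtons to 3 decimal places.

N=4 nodes, M=5 members, R=3 reactions → 2N=8, M+R=8
member 0 (0-1): L=3.0400, (cx,cy)=(0.5642,0.8257)
member 1 (0-2): L=3.3180, (cx,cy)=(1.0000,0.0000)
member 2 (1-2): L=2.9782, (cx,cy)=(0.5382,-0.8428)
member 3 (1-3): L=3.0141, (cx,cy)=(0.9903,0.1387)
member 4 (2-3): L=3.2378, (cx,cy)=(0.4268,0.9043)
solve A·x = −loads:
  F[0-1] = -2158.5442 N (compression)
  F[0-2] = -531.6405 N (compression)
  F[1-2] = -1688.8465 N (compression)
  F[1-3] = -602.1573 N (compression)
  F[2-3] = -3375.1716 N (compression)
  Rx@0 = +1749.3900 N
  Ry@0 = +1782.2456 N
  Ry@2 = +4475.6044 N

-602.157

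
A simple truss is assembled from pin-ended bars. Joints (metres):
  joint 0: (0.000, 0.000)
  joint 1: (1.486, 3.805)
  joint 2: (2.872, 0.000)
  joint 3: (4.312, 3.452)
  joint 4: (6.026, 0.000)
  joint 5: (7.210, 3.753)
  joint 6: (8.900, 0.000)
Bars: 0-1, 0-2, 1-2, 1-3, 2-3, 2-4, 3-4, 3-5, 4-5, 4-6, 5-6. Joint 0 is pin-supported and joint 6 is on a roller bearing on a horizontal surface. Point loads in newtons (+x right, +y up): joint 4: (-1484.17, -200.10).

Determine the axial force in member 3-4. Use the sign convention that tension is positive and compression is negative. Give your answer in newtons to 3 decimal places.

59.704

N=7 nodes, M=11 members, R=3 reactions → 2N=14, M+R=14
member 0 (0-1): L=4.0849, (cx,cy)=(0.3638,0.9315)
member 1 (0-2): L=2.8720, (cx,cy)=(1.0000,0.0000)
member 2 (1-2): L=4.0496, (cx,cy)=(0.3423,-0.9396)
member 3 (1-3): L=2.8480, (cx,cy)=(0.9923,-0.1239)
member 4 (2-3): L=3.7403, (cx,cy)=(0.3850,0.9229)
member 5 (2-4): L=3.1540, (cx,cy)=(1.0000,0.0000)
member 6 (3-4): L=3.8541, (cx,cy)=(0.4447,-0.8957)
member 7 (3-5): L=2.9136, (cx,cy)=(0.9946,0.1033)
member 8 (4-5): L=3.9353, (cx,cy)=(0.3009,0.9537)
member 9 (4-6): L=2.8740, (cx,cy)=(1.0000,0.0000)
member 10 (5-6): L=4.1160, (cx,cy)=(0.4106,-0.9118)
solve A·x = −loads:
  F[0-1] = -69.3694 N (compression)
  F[0-2] = -1458.9347 N (compression)
  F[1-2] = +75.5627 N (tension)
  F[1-3] = -51.4944 N (compression)
  F[2-3] = -76.9290 N (compression)
  F[2-4] = -1403.4555 N (compression)
  F[3-4] = +59.7044 N (tension)
  F[3-5] = -107.8434 N (compression)
  F[4-5] = +153.7482 N (tension)
  F[4-6] = +61.0091 N (tension)
  F[5-6] = -148.5862 N (compression)
  Rx@0 = +1484.1700 N
  Ry@0 = +64.6166 N
  Ry@6 = +135.4834 N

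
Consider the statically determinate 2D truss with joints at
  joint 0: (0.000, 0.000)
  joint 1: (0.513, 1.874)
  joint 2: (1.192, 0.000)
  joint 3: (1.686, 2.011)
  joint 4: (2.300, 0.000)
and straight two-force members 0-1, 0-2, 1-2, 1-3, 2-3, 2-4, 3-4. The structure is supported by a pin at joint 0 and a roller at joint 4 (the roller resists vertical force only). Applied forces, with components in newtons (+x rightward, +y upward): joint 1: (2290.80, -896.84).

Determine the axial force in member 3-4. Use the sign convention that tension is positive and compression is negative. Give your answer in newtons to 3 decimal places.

N=5 nodes, M=7 members, R=3 reactions → 2N=10, M+R=10
member 0 (0-1): L=1.9429, (cx,cy)=(0.2640,0.9645)
member 1 (0-2): L=1.1920, (cx,cy)=(1.0000,0.0000)
member 2 (1-2): L=1.9932, (cx,cy)=(0.3407,-0.9402)
member 3 (1-3): L=1.1810, (cx,cy)=(0.9932,0.1160)
member 4 (2-3): L=2.0708, (cx,cy)=(0.2386,0.9711)
member 5 (2-4): L=1.1080, (cx,cy)=(1.0000,0.0000)
member 6 (3-4): L=2.1026, (cx,cy)=(0.2920,-0.9564)
solve A·x = −loads:
  F[0-1] = +1212.7334 N (tension)
  F[0-2] = +1970.5998 N (tension)
  F[1-2] = -2343.6248 N (compression)
  F[1-3] = -1180.1999 N (compression)
  F[2-3] = +2268.9566 N (tension)
  F[2-4] = +630.9570 N (tension)
  F[3-4] = -2160.7145 N (compression)
  Rx@0 = -2290.8000 N
  Ry@0 = -1169.6983 N
  Ry@4 = +2066.5383 N

-2160.715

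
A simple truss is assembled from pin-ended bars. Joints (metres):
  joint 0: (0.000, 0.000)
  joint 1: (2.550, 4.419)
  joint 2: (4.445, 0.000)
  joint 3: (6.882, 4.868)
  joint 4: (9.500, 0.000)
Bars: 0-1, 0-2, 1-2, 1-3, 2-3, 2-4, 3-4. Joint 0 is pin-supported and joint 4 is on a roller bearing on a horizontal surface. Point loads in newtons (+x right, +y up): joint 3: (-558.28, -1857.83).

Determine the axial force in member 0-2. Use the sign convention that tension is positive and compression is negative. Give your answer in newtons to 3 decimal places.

-97.760

N=5 nodes, M=7 members, R=3 reactions → 2N=10, M+R=10
member 0 (0-1): L=5.1020, (cx,cy)=(0.4998,0.8661)
member 1 (0-2): L=4.4450, (cx,cy)=(1.0000,0.0000)
member 2 (1-2): L=4.8082, (cx,cy)=(0.3941,-0.9191)
member 3 (1-3): L=4.3552, (cx,cy)=(0.9947,0.1031)
member 4 (2-3): L=5.4439, (cx,cy)=(0.4477,0.8942)
member 5 (2-4): L=5.0550, (cx,cy)=(1.0000,0.0000)
member 6 (3-4): L=5.5273, (cx,cy)=(0.4736,-0.8807)
solve A·x = −loads:
  F[0-1] = -921.3942 N (compression)
  F[0-2] = -97.7605 N (compression)
  F[1-2] = +781.6596 N (tension)
  F[1-3] = -772.7046 N (compression)
  F[2-3] = -803.3840 N (compression)
  F[2-4] = +569.9457 N (tension)
  F[3-4] = -1203.3141 N (compression)
  Rx@0 = +558.2800 N
  Ry@0 = +798.0533 N
  Ry@4 = +1059.7767 N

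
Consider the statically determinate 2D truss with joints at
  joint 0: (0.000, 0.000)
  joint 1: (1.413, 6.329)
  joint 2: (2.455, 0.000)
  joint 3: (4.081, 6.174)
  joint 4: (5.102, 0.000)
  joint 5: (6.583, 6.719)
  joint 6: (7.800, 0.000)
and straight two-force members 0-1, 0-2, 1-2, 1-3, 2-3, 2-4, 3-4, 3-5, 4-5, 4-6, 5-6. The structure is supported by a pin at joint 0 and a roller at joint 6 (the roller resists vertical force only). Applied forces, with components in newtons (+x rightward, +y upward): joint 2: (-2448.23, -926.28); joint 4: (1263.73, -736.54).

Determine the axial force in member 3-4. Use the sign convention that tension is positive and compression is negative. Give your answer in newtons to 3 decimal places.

N=7 nodes, M=11 members, R=3 reactions → 2N=14, M+R=14
member 0 (0-1): L=6.4848, (cx,cy)=(0.2179,0.9760)
member 1 (0-2): L=2.4550, (cx,cy)=(1.0000,0.0000)
member 2 (1-2): L=6.4142, (cx,cy)=(0.1625,-0.9867)
member 3 (1-3): L=2.6725, (cx,cy)=(0.9983,-0.0580)
member 4 (2-3): L=6.3845, (cx,cy)=(0.2547,0.9670)
member 5 (2-4): L=2.6470, (cx,cy)=(1.0000,0.0000)
member 6 (3-4): L=6.2579, (cx,cy)=(0.1632,-0.9866)
member 7 (3-5): L=2.5607, (cx,cy)=(0.9771,0.2128)
member 8 (4-5): L=6.8803, (cx,cy)=(0.2153,0.9766)
member 9 (4-6): L=2.6980, (cx,cy)=(1.0000,0.0000)
member 10 (5-6): L=6.8283, (cx,cy)=(0.1782,-0.9840)
solve A·x = −loads:
  F[0-1] = -911.4054 N (compression)
  F[0-2] = -985.9105 N (compression)
  F[1-2] = +921.9928 N (tension)
  F[1-3] = -348.9564 N (compression)
  F[2-3] = +17.0984 N (tension)
  F[2-4] = +1607.7444 N (tension)
  F[3-4] = -109.2890 N (compression)
  F[3-5] = -333.8321 N (compression)
  F[4-5] = +864.6329 N (tension)
  F[4-6] = +140.0688 N (tension)
  F[5-6] = -785.8962 N (compression)
  Rx@0 = +1184.5000 N
  Ry@0 = +889.5066 N
  Ry@6 = +773.3134 N

-109.289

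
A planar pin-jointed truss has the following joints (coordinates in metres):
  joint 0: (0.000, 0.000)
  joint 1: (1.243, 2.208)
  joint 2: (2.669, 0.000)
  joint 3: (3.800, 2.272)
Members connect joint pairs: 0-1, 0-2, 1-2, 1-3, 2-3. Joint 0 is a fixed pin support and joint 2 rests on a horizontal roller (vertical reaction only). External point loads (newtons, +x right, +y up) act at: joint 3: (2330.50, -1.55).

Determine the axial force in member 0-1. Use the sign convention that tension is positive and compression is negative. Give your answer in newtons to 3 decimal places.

N=4 nodes, M=5 members, R=3 reactions → 2N=8, M+R=8
member 0 (0-1): L=2.5338, (cx,cy)=(0.4906,0.8714)
member 1 (0-2): L=2.6690, (cx,cy)=(1.0000,0.0000)
member 2 (1-2): L=2.6284, (cx,cy)=(0.5425,-0.8400)
member 3 (1-3): L=2.5578, (cx,cy)=(0.9997,0.0250)
member 4 (2-3): L=2.5379, (cx,cy)=(0.4456,0.8952)
solve A·x = −loads:
  F[0-1] = +2277.3598 N (tension)
  F[0-2] = +1213.3161 N (tension)
  F[1-2] = -2292.0599 N (compression)
  F[1-3] = +2361.4241 N (tension)
  F[2-3] = -67.7339 N (compression)
  Rx@0 = -2330.5000 N
  Ry@0 = -1984.5070 N
  Ry@2 = +1986.0570 N

2277.360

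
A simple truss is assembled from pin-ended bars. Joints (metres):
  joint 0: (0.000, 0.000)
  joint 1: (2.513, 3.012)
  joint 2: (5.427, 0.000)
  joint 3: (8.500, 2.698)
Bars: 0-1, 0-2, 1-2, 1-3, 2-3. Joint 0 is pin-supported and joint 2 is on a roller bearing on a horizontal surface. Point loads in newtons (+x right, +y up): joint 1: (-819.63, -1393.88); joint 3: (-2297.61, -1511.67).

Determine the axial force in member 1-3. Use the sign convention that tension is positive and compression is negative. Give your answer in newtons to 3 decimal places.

-544.118

N=4 nodes, M=5 members, R=3 reactions → 2N=8, M+R=8
member 0 (0-1): L=3.9227, (cx,cy)=(0.6406,0.7678)
member 1 (0-2): L=5.4270, (cx,cy)=(1.0000,0.0000)
member 2 (1-2): L=4.1909, (cx,cy)=(0.6953,-0.7187)
member 3 (1-3): L=5.9952, (cx,cy)=(0.9986,-0.0524)
member 4 (2-3): L=4.0893, (cx,cy)=(0.7515,0.6598)
solve A·x = −loads:
  F[0-1] = -1939.9802 N (compression)
  F[0-2] = -1874.4195 N (compression)
  F[1-2] = +172.8426 N (tension)
  F[1-3] = -544.1178 N (compression)
  F[2-3] = -2334.4105 N (compression)
  Rx@0 = +3117.2400 N
  Ry@0 = +1489.6042 N
  Ry@2 = +1415.9458 N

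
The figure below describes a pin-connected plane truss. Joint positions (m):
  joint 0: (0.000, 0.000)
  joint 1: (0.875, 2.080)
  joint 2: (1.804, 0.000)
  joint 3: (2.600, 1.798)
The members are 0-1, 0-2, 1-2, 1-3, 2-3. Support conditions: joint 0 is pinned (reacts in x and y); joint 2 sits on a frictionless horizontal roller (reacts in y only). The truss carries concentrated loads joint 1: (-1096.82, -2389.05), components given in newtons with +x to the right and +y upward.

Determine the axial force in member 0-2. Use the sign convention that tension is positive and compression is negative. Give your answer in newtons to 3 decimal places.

N=4 nodes, M=5 members, R=3 reactions → 2N=8, M+R=8
member 0 (0-1): L=2.2566, (cx,cy)=(0.3878,0.9218)
member 1 (0-2): L=1.8040, (cx,cy)=(1.0000,0.0000)
member 2 (1-2): L=2.2780, (cx,cy)=(0.4078,-0.9131)
member 3 (1-3): L=1.7479, (cx,cy)=(0.9869,-0.1613)
member 4 (2-3): L=1.9663, (cx,cy)=(0.4048,0.9144)
solve A·x = −loads:
  F[0-1] = -2706.6766 N (compression)
  F[0-2] = -47.2796 N (compression)
  F[1-2] = +115.9360 N (tension)
  F[1-3] = -0.0000 N (compression)
  F[2-3] = +0.0000 N (tension)
  Rx@0 = +1096.8200 N
  Ry@0 = +2494.9075 N
  Ry@2 = -105.8575 N

-47.280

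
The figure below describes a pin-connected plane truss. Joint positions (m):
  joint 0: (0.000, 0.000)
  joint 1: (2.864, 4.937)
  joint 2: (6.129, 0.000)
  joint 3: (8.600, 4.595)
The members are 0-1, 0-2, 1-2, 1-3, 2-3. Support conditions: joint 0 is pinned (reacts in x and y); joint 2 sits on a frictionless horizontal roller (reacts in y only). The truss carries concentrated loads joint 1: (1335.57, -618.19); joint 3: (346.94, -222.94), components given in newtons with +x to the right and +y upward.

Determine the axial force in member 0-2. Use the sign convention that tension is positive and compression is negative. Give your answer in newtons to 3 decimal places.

N=4 nodes, M=5 members, R=3 reactions → 2N=8, M+R=8
member 0 (0-1): L=5.7076, (cx,cy)=(0.5018,0.8650)
member 1 (0-2): L=6.1290, (cx,cy)=(1.0000,0.0000)
member 2 (1-2): L=5.9190, (cx,cy)=(0.5516,-0.8341)
member 3 (1-3): L=5.7462, (cx,cy)=(0.9982,-0.0595)
member 4 (2-3): L=5.2173, (cx,cy)=(0.4736,0.8807)
solve A·x = −loads:
  F[0-1] = +1267.6340 N (tension)
  F[0-2] = +1046.4253 N (tension)
  F[1-2] = -2088.0642 N (compression)
  F[1-3] = +453.1283 N (tension)
  F[2-3] = -222.5097 N (compression)
  Rx@0 = -1682.5100 N
  Ry@0 = -1096.4909 N
  Ry@2 = +1937.6209 N

1046.425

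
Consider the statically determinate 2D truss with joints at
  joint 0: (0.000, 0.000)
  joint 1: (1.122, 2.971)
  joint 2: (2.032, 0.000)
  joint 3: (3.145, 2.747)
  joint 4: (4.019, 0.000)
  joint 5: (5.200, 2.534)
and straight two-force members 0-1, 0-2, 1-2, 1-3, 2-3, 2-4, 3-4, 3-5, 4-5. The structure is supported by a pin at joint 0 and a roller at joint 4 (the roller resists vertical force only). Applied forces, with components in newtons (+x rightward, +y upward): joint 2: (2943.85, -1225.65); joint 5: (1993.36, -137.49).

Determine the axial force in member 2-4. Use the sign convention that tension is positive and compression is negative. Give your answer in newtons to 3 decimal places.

N=6 nodes, M=9 members, R=3 reactions → 2N=12, M+R=12
member 0 (0-1): L=3.1758, (cx,cy)=(0.3533,0.9355)
member 1 (0-2): L=2.0320, (cx,cy)=(1.0000,0.0000)
member 2 (1-2): L=3.1072, (cx,cy)=(0.2929,-0.9562)
member 3 (1-3): L=2.0354, (cx,cy)=(0.9939,-0.1101)
member 4 (2-3): L=2.9639, (cx,cy)=(0.3755,0.9268)
member 5 (2-4): L=1.9870, (cx,cy)=(1.0000,0.0000)
member 6 (3-4): L=2.8827, (cx,cy)=(0.3032,-0.9529)
member 7 (3-5): L=2.0660, (cx,cy)=(0.9947,-0.1031)
member 8 (4-5): L=2.7957, (cx,cy)=(0.4224,0.9064)
solve A·x = −loads:
  F[0-1] = +738.9139 N (tension)
  F[0-2] = +4676.1543 N (tension)
  F[1-2] = -779.6339 N (compression)
  F[1-3] = +492.3735 N (tension)
  F[2-3] = +2126.7449 N (tension)
  F[2-4] = +705.3482 N (tension)
  F[3-4] = -2225.0716 N (compression)
  F[3-5] = +1973.1442 N (tension)
  F[4-5] = +72.7453 N (tension)
  Rx@0 = -4937.2100 N
  Ry@0 = -691.2623 N
  Ry@4 = +2054.4023 N

705.348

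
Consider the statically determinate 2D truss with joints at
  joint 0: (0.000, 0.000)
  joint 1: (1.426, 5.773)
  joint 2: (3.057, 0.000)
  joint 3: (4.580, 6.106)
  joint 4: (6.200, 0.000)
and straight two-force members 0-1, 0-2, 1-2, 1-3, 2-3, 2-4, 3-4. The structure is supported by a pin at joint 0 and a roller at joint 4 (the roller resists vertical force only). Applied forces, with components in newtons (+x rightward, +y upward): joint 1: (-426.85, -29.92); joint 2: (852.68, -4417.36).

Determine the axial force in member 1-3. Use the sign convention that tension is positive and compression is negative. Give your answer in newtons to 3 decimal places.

N=5 nodes, M=7 members, R=3 reactions → 2N=10, M+R=10
member 0 (0-1): L=5.9465, (cx,cy)=(0.2398,0.9708)
member 1 (0-2): L=3.0570, (cx,cy)=(1.0000,0.0000)
member 2 (1-2): L=5.9990, (cx,cy)=(0.2719,-0.9623)
member 3 (1-3): L=3.1715, (cx,cy)=(0.9945,0.1050)
member 4 (2-3): L=6.2931, (cx,cy)=(0.2420,0.9703)
member 5 (2-4): L=3.1430, (cx,cy)=(1.0000,0.0000)
member 6 (3-4): L=6.3172, (cx,cy)=(0.2564,-0.9666)
solve A·x = −loads:
  F[0-1] = -2739.7499 N (compression)
  F[0-2] = +1082.8342 N (tension)
  F[1-2] = +2629.1545 N (tension)
  F[1-3] = -950.2205 N (compression)
  F[2-3] = +1945.0631 N (tension)
  F[2-4] = +474.2394 N (tension)
  F[3-4] = -1849.3138 N (compression)
  Rx@0 = -425.8300 N
  Ry@0 = +2659.8074 N
  Ry@4 = +1787.4726 N

-950.221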